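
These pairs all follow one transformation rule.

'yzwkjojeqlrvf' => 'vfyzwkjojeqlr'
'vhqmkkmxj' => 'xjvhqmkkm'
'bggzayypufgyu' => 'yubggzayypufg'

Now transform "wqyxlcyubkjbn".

bnwqyxlcyubkj

The transformation: move the last 2 characters to the front (rotate right by 2).
Doing the same to "wqyxlcyubkjbn": "bnwqyxlcyubkj".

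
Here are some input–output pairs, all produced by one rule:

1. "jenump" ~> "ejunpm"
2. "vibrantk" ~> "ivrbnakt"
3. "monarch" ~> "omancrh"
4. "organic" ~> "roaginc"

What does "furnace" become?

ufnrcae

The rule is to swap each adjacent pair of characters (1↔2, 3↔4, ...).
Doing the same to "furnace": "ufnrcae".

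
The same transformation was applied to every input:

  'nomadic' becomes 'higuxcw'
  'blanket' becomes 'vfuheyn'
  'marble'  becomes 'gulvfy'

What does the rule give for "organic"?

The rule is to shift every letter 6 places backward in the alphabet (wrapping around).
For "organic" the result is "ilauhcw".

ilauhcw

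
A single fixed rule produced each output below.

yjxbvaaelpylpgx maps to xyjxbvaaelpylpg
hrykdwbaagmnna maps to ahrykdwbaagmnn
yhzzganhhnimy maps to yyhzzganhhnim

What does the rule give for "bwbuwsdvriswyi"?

The transformation: move the last character to the front.
"bwbuwsdvriswyi" → "ibwbuwsdvriswy".

ibwbuwsdvriswy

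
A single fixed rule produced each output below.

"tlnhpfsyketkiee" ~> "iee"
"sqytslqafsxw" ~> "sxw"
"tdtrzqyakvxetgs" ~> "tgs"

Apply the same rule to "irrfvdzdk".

In each case the input is transformed by: keep only the last 3 characters.
"irrfvdzdk" → "zdk".

zdk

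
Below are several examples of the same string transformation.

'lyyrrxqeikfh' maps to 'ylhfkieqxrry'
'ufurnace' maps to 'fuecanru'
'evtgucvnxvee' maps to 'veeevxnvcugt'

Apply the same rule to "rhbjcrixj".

The transformation: reverse the string, then move the last 2 characters to the front (rotate right by 2).
So "rhbjcrixj" becomes "hrjxircjb".

hrjxircjb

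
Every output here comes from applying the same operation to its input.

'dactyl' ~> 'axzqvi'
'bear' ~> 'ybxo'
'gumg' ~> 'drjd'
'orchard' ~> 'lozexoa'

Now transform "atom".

xqlj

Rule — shift every letter 3 places backward in the alphabet (wrapping around).
"atom" → "xqlj".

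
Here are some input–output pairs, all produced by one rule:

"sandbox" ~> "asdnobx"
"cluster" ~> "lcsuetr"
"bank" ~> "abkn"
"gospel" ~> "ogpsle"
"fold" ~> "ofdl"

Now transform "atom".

Each output is the input with this applied: swap each adjacent pair of characters (1↔2, 3↔4, ...).
Doing the same to "atom": "tamo".

tamo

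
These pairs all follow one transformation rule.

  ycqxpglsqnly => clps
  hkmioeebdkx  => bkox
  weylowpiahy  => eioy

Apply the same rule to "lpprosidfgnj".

dnop

What's happening: keep one character in every 3, starting at position 2 (positions 2nd, 5th, 8th, ...), then sort the characters into alphabetical order.
Applying both steps to "lpprosidfgnj": "podn", then "dnop".
(Check on "weylowpiahy": → "eoiy" → "eioy" ✓)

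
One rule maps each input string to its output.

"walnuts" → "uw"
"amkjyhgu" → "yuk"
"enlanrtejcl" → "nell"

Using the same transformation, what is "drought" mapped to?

The rule is to move the first 3 characters to the end (rotate left by 3), then keep one character in every 3, starting at position 2 (positions 2nd, 5th, 8th, ...).
On "drought": the first step gives "ughtdro", and the second then gives "gd".

gd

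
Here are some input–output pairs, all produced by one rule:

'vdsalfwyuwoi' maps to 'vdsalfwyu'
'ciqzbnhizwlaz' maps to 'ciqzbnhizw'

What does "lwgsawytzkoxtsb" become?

What's happening: delete the last 3 characters.
"lwgsawytzkoxtsb" → "lwgsawytzkox".

lwgsawytzkox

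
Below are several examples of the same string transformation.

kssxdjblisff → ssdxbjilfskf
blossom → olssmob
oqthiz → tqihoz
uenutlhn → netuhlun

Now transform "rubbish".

Rule — move the first character to the end, then swap each adjacent pair of characters (1↔2, 3↔4, ...).
For "rubbish", step one produces "ubbishr"; step two turns that into "buibhsr".
(Check on "kssxdjblisff": → "ssxdjblisffk" → "ssdxbjilfskf" ✓)

buibhsr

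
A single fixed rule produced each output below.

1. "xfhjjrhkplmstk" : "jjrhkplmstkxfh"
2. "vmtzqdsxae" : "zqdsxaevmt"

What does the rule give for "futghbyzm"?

What's happening: move the first 3 characters to the end (rotate left by 3).
Applying that to "futghbyzm" gives "ghbyzmfut".

ghbyzmfut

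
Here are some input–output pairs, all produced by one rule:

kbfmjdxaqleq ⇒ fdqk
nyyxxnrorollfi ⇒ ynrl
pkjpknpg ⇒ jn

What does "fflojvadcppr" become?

What's happening: swap the first and last characters, then keep one character in every 3, starting at position 3 (positions 3rd, 6th, 9th, ...).
Applying both steps to "fflojvadcppr": "rflojvadcppf", then "lvcf".

lvcf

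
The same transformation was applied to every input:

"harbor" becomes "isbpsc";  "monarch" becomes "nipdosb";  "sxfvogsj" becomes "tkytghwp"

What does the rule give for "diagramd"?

Each output is the input with this applied: take characters alternately from the front and the back (1st, last, 2nd, 2nd-last, ...), then shift every letter 1 place forward in the alphabet (wrapping around).
"diagramd" → "ddimaagr" → "eejnbbhs".

eejnbbhs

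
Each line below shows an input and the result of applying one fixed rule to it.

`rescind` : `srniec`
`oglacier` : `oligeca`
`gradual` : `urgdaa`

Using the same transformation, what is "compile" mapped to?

The rule is to delete the last character, then sort the characters into reverse alphabetical order.
Applying both steps to "compile": "compil", then "pomlic".

pomlic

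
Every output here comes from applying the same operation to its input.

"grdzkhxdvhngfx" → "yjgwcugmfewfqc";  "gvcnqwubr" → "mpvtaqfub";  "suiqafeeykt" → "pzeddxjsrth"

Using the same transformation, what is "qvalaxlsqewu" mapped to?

Rule — move the first 3 characters to the end (rotate left by 3), then shift every letter 1 place backward in the alphabet (wrapping around).
Working it through for "qvalaxlsqewu": intermediate "laxlsqewuqva", final "kzwkrpdvtpuz".

kzwkrpdvtpuz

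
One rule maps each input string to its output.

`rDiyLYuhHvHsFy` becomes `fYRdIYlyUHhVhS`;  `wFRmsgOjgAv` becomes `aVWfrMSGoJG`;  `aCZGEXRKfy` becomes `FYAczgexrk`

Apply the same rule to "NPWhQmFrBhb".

Looking at the pairs, the operation is to move the last 2 characters to the front (rotate right by 2), then flip the case of every letter.
Starting from "NPWhQmFrBhb": after the first operation, "hbNPWhQmFrB"; after the second, "HBnpwHqMfRb".

HBnpwHqMfRb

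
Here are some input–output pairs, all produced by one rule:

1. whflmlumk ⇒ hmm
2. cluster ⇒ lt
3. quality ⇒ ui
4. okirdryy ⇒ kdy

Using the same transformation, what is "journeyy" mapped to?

ony

The pattern: keep one character in every 3, starting at position 2 (positions 2nd, 5th, 8th, ...).
For "journeyy" the result is "ony".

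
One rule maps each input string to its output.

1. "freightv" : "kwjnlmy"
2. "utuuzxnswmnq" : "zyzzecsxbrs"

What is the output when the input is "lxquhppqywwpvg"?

The pattern: shift every letter 5 places forward in the alphabet (wrapping around), then delete the last character.
For "lxquhppqywwpvg", step one produces "qcvzmuuvdbbual"; step two turns that into "qcvzmuuvdbbua".

qcvzmuuvdbbua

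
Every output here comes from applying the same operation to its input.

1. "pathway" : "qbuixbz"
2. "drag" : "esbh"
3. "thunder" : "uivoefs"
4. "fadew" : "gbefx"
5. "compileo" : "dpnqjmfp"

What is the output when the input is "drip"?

What's happening: shift every letter 1 place forward in the alphabet (wrapping around).
On "drip" that produces "esjq".

esjq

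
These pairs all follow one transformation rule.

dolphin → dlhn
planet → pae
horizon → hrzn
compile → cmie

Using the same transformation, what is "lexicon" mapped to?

Rule — keep every other character starting from the first (positions 1st, 3rd, 5th, ...).
Doing the same to "lexicon": "lxcn".

lxcn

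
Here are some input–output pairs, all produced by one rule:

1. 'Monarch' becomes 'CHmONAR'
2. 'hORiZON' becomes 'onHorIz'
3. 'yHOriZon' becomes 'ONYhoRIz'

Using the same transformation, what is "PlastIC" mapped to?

The rule is to move the last 2 characters to the front (rotate right by 2), then flip the case of every letter.
"PlastIC" → "ICPlast" → "icpLAST".

icpLAST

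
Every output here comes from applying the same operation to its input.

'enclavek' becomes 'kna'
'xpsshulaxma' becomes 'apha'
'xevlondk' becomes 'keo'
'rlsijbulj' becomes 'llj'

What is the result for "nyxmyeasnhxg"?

Looking at the pairs, the operation is to keep one character in every 3, starting at position 2 (positions 2nd, 5th, 8th, ...), then move the last character to the front.
"nyxmyeasnhxg" → "yysx" → "xyys".

xyys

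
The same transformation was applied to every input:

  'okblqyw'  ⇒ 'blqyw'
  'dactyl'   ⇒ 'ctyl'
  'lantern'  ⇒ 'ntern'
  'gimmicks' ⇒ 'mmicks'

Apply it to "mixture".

xture

Each output is the input with this applied: delete the first 2 characters.
For "mixture" the result is "xture".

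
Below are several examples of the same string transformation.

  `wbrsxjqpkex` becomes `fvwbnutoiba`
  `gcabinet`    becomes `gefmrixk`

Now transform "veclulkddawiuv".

What's happening: shift every letter 4 places forward in the alphabet (wrapping around), then move the first character to the end.
Applying both steps to "veclulkddawiuv": "zigpypohheamyz", then "igpypohheamyzz".
(Check on "gcabinet": → "kgefmrix" → "gefmrixk" ✓)

igpypohheamyzz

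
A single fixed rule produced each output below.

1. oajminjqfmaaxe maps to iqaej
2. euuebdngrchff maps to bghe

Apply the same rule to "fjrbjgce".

jer

Looking at the pairs, the operation is to move the first 3 characters to the end (rotate left by 3), then keep one character in every 3, starting at position 2 (positions 2nd, 5th, 8th, ...).
Applying both steps to "fjrbjgce": "bjgcefjr", then "jer".
(Check on "oajminjqfmaaxe": → "minjqfmaaxeoaj" → "iqaej" ✓)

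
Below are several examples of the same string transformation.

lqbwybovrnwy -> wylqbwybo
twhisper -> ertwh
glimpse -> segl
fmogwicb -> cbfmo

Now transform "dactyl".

yld

Rule — move the last 2 characters to the front (rotate right by 2), then delete the last 3 characters.
On "dactyl": the first step gives "yldact", and the second then gives "yld".
(Check on "twhisper": → "ertwhisp" → "ertwh" ✓)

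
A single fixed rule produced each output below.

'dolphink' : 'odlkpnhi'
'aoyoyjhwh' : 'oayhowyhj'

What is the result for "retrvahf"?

ertfrhva

The rule is to move the first character to the end, then take characters alternately from the front and the back (1st, last, 2nd, 2nd-last, ...).
"retrvahf" → "etrvahfr" → "ertfrhva".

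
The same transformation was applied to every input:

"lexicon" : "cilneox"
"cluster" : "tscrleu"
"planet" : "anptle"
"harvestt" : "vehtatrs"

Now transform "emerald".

Each output is the input with this applied: take characters alternately from the front and the back (1st, last, 2nd, 2nd-last, ...), then move the last 2 characters to the front (rotate right by 2).
"emerald" → "edmlear" → "aredmle".

aredmle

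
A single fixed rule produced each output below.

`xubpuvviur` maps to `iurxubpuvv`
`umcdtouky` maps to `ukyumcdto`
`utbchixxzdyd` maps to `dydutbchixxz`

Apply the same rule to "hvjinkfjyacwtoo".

toohvjinkfjyacw

In each case the input is transformed by: move the last 3 characters to the front (rotate right by 3).
So "hvjinkfjyacwtoo" becomes "toohvjinkfjyacw".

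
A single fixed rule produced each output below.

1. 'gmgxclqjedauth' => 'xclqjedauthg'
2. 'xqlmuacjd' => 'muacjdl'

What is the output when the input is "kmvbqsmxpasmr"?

bqsmxpasmrv

In each case the input is transformed by: delete the first 2 characters, then move the first character to the end.
Doing the same to "kmvbqsmxpasmr": "bqsmxpasmrv".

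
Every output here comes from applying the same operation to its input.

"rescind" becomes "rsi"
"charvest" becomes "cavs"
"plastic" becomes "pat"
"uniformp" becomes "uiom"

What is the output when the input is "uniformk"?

uiom

What's happening: swap each adjacent pair of characters (1↔2, 3↔4, ...), then keep every other character starting from the second (positions 2nd, 4th, 6th, ...).
Starting from "uniformk": after the first operation, "nufirokm"; after the second, "uiom".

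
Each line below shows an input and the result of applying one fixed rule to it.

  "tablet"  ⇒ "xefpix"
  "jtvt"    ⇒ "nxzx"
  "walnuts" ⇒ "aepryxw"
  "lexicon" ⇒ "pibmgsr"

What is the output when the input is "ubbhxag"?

Rule — shift every letter 4 places forward in the alphabet (wrapping around).
Doing the same to "ubbhxag": "yfflbek".

yfflbek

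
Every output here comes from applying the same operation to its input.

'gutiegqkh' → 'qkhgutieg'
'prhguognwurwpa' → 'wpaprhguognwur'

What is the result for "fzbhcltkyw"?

The transformation: move the last 3 characters to the front (rotate right by 3).
For "fzbhcltkyw" the result is "kywfzbhclt".

kywfzbhclt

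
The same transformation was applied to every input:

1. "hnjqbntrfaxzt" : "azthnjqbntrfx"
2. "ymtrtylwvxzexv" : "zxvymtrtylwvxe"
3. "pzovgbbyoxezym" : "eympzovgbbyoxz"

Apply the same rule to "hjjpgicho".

Each output is the input with this applied: move the last 3 characters to the front (rotate right by 3), then swap the first and last characters.
"hjjpgicho" → "chohjjpgi" → "ihohjjpgc".

ihohjjpgc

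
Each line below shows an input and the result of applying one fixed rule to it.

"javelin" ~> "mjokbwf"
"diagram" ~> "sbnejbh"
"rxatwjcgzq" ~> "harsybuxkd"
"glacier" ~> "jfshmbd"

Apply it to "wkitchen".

ifoxljud

Looking at the pairs, the operation is to shift every letter 1 place forward in the alphabet (wrapping around), then move the last 3 characters to the front (rotate right by 3).
"wkitchen" → "xljudifo" → "ifoxljud".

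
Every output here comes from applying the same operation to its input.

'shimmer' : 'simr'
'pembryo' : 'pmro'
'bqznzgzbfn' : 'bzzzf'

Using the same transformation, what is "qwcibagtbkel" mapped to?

Each output is the input with this applied: keep every other character starting from the first (positions 1st, 3rd, 5th, ...).
Doing the same to "qwcibagtbkel": "qcbgbe".

qcbgbe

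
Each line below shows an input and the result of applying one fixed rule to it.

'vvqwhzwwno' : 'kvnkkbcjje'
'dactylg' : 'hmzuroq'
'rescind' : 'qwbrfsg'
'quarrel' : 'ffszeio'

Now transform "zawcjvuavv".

qxjiojjnok

What's happening: shift every letter 12 places backward in the alphabet (wrapping around), then move the first 3 characters to the end (rotate left by 3).
On "zawcjvuavv": the first step gives "nokqxjiojj", and the second then gives "qxjiojjnok".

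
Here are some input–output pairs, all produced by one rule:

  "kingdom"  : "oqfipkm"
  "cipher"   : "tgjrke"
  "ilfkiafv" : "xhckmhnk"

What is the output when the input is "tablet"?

The pattern: reverse the string, then shift every letter 2 places forward in the alphabet (wrapping around).
Applying both steps to "tablet": "telbat", then "vgndcv".

vgndcv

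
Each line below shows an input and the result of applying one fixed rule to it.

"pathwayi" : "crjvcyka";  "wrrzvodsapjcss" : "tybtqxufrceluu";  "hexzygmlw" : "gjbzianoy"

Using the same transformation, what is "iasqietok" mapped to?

The rule is to swap each adjacent pair of characters (1↔2, 3↔4, ...), then shift every letter 2 places forward in the alphabet (wrapping around).
On "iasqietok": the first step gives "aiqseiotk", and the second then gives "cksugkqvm".

cksugkqvm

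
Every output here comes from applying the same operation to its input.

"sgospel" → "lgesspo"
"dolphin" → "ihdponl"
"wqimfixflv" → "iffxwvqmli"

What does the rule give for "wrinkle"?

kiewrnl

In each case the input is transformed by: sort the characters into reverse alphabetical order, then move the last 3 characters to the front (rotate right by 3).
For "wrinkle" the result is "kiewrnl".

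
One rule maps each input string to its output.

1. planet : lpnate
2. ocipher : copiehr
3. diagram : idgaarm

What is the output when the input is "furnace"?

Rule — swap each adjacent pair of characters (1↔2, 3↔4, ...).
"furnace" → "ufnrcae".

ufnrcae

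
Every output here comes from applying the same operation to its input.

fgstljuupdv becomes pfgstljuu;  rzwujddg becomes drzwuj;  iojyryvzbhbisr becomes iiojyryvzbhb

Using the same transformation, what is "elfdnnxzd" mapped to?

The pattern: delete the last 2 characters, then move the last character to the front.
Starting from "elfdnnxzd": after the first operation, "elfdnnx"; after the second, "xelfdnn".
(Check on "fgstljuupdv": → "fgstljuup" → "pfgstljuu" ✓)

xelfdnn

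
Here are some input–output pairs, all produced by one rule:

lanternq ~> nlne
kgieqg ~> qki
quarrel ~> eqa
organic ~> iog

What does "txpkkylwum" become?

The transformation: move the last 3 characters to the front (rotate right by 3), then keep every other character starting from the second (positions 2nd, 4th, 6th, ...).
On "txpkkylwum": the first step gives "wumtxpkkyl", and the second then gives "utpkl".

utpkl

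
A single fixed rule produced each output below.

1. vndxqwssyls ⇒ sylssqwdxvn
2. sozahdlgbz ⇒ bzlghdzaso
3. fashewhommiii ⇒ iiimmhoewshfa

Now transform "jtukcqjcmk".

mkjccqukjt

The rule is to swap each adjacent pair of characters (1↔2, 3↔4, ...), then reverse the string.
"jtukcqjcmk" → "tjkuqccjkm" → "mkjccqukjt".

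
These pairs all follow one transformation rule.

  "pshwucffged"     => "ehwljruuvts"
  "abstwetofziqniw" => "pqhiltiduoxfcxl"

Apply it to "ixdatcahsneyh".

xmspirpwhctnw

What's happening: shift every letter 11 places backward in the alphabet (wrapping around).
Applying that to "ixdatcahsneyh" gives "xmspirpwhctnw".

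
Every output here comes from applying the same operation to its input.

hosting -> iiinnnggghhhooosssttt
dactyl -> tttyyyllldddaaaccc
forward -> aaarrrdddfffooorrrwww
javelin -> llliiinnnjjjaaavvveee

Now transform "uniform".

ooorrrmmmuuunnniiifff

Rule — move the last 3 characters to the front (rotate right by 3), then repeat every character 3 times.
For "uniform", step one produces "ormunif"; step two turns that into "ooorrrmmmuuunnniiifff".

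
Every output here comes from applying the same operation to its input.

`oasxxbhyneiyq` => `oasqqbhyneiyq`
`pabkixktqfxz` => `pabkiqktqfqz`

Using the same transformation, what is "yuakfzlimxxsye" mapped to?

Each output is the input with this applied: replace every "x" with "q".
On "yuakfzlimxxsye" that produces "yuakfzlimqqsye".

yuakfzlimqqsye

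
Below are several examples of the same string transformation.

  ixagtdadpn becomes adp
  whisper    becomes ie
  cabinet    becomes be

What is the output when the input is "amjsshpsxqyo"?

jhxo

The rule is to keep one character in every 3, starting at position 3 (positions 3rd, 6th, 9th, ...).
"amjsshpsxqyo" → "jhxo".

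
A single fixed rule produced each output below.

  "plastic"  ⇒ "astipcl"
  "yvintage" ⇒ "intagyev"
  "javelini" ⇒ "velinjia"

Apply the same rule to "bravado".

The transformation: swap the first and last characters, then move the first 2 characters to the end (rotate left by 2).
Starting from "bravado": after the first operation, "oravadb"; after the second, "avadbor".
(Check on "plastic": → "clastip" → "astipcl" ✓)

avadbor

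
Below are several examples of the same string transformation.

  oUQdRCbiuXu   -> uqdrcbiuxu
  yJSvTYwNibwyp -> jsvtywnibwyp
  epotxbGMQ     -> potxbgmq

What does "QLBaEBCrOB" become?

lbaebcrob

Looking at the pairs, the operation is to delete the first character, then convert every letter to lowercase.
Starting from "QLBaEBCrOB": after the first operation, "LBaEBCrOB"; after the second, "lbaebcrob".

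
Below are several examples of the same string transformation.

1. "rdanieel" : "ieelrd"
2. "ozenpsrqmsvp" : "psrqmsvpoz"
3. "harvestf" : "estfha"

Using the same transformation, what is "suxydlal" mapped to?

Looking at the pairs, the operation is to move the first 2 characters to the end (rotate left by 2), then delete the first 2 characters.
Applying both steps to "suxydlal": "xydlalsu", then "dlalsu".

dlalsu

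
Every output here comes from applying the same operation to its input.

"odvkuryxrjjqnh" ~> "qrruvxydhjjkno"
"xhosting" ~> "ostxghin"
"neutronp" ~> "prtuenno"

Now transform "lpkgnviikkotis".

In each case the input is transformed by: sort the characters into alphabetical order, then swap the front and back halves of the string.
For "lpkgnviikkotis" the result is "lnopstvgiiikkk".

lnopstvgiiikkk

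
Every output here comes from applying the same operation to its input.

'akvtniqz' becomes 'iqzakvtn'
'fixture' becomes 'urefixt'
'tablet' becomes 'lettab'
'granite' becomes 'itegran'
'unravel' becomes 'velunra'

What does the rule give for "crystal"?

talcrys

The rule is to move the last 3 characters to the front (rotate right by 3).
"crystal" → "talcrys".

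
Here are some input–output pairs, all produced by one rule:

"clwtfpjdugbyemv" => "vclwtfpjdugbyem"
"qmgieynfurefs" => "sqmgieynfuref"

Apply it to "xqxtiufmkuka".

What's happening: move the last character to the front.
For "xqxtiufmkuka" the result is "axqxtiufmkuk".

axqxtiufmkuk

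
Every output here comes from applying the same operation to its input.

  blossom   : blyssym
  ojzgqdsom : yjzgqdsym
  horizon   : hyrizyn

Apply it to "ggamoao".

Rule — replace every "o" with "y".
On "ggamoao" that produces "ggamyay".

ggamyay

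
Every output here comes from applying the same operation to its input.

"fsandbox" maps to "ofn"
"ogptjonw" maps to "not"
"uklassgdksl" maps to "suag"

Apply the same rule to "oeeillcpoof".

ooic

Rule — keep one character in every 3, starting at position 1 (positions 1st, 4th, 7th, ...), then move the last character to the front.
On "oeeillcpoof" that produces "ooic".
(Check on "fsandbox": → "fno" → "ofn" ✓)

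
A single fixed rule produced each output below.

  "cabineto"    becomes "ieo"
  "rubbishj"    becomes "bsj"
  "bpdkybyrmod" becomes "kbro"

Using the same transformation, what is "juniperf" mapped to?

ief

Rule — delete the first 3 characters, then keep every other character starting from the first (positions 1st, 3rd, 5th, ...).
Starting from "juniperf": after the first operation, "iperf"; after the second, "ief".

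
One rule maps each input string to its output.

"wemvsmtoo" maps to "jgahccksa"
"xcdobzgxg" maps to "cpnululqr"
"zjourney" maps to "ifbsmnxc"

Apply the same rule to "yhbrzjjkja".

fnxxyxomvp

The rule is to move the first 3 characters to the end (rotate left by 3), then shift every letter 12 places backward in the alphabet (wrapping around).
Applying that to "yhbrzjjkja" gives "fnxxyxomvp".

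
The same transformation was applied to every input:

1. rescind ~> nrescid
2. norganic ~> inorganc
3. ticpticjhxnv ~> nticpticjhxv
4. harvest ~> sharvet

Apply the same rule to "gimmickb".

kgimmicb

In each case the input is transformed by: move the last character to the front, then swap the first and last characters.
Applying both steps to "gimmickb": "bgimmick", then "kgimmicb".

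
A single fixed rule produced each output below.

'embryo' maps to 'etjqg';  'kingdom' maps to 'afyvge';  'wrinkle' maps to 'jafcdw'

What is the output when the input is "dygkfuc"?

In each case the input is transformed by: shift every letter 8 places backward in the alphabet (wrapping around), then delete the first character.
Applying both steps to "dygkfuc": "vqycxmu", then "qycxmu".

qycxmu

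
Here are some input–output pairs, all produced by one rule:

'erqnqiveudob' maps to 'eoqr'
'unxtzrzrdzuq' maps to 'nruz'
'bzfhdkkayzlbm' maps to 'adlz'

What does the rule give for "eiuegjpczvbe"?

In each case the input is transformed by: keep one character in every 3, starting at position 2 (positions 2nd, 5th, 8th, ...), then sort the characters into alphabetical order.
So "eiuegjpczvbe" becomes "bcgi".

bcgi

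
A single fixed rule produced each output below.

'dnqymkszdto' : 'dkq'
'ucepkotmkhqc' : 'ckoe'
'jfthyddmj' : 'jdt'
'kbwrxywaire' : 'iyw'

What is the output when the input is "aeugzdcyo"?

Rule — keep one character in every 3, starting at position 3 (positions 3rd, 6th, 9th, ...), then reverse the string.
"aeugzdcyo" → "udo" → "odu".

odu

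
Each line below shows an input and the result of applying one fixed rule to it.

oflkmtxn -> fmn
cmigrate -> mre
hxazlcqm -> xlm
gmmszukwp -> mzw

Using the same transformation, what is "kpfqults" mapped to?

Each output is the input with this applied: keep one character in every 3, starting at position 2 (positions 2nd, 5th, 8th, ...).
Applying that to "kpfqults" gives "pus".

pus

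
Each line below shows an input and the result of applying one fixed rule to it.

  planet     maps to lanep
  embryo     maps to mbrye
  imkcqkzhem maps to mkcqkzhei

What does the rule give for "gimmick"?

immicg

In each case the input is transformed by: delete the last character, then move the first character to the end.
So "gimmick" becomes "immicg".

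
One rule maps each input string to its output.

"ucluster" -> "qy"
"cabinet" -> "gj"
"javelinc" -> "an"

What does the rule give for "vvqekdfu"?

The transformation: keep one character in every 3, starting at position 3 (positions 3rd, 6th, 9th, ...), then shift every letter 5 places forward in the alphabet (wrapping around).
For "vvqekdfu", step one produces "qd"; step two turns that into "vi".

vi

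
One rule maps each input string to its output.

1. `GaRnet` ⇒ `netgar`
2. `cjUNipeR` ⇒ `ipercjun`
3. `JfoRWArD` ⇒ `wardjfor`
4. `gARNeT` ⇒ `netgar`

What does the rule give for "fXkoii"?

In each case the input is transformed by: swap the front and back halves of the string, then convert every letter to lowercase.
"fXkoii" → "oiifXk" → "oiifxk".

oiifxk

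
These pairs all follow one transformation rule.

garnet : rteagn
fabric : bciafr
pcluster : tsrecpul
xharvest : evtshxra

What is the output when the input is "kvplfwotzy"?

The transformation: swap each adjacent pair of characters (1↔2, 3↔4, ...), then swap the front and back halves of the string.
Applying both steps to "kvplfwotzy": "vklpwftoyz", then "ftoyzvklpw".

ftoyzvklpw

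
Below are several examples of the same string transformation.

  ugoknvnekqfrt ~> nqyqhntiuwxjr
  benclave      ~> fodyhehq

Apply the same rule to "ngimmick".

pplfnqjl

The pattern: shift every letter 3 places forward in the alphabet (wrapping around), then move the first 3 characters to the end (rotate left by 3).
"ngimmick" → "qjlpplfn" → "pplfnqjl".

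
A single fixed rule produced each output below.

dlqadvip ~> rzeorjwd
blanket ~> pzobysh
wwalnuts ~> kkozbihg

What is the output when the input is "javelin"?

The pattern: shift every letter 12 places backward in the alphabet (wrapping around).
For "javelin" the result is "xojszwb".

xojszwb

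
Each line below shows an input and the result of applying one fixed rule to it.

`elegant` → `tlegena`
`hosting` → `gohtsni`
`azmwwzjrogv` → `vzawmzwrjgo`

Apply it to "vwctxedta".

Looking at the pairs, the operation is to swap each adjacent pair of characters (1↔2, 3↔4, ...), then move the last character to the front.
Working it through for "vwctxedta": intermediate "wvtcextda", final "awvtcextd".
(Check on "elegant": → "legenat" → "tlegena" ✓)

awvtcextd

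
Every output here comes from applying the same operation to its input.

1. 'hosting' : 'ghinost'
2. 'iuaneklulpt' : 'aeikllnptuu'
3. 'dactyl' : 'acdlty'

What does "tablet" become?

The rule is to sort the characters into alphabetical order.
Doing the same to "tablet": "abeltt".

abeltt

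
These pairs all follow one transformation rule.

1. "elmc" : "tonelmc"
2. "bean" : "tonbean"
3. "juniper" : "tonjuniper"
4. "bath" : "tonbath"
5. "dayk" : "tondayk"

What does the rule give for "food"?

The rule is to prepend "ton".
"food" → "tonfood".

tonfood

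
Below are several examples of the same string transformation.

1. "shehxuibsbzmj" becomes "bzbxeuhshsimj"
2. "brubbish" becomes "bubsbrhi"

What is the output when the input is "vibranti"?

What's happening: sort the characters into alphabetical order, then take characters alternately from the front and the back (1st, last, 2nd, 2nd-last, ...).
For "vibranti", step one produces "abiinrtv"; step two turns that into "avbtirin".
(Check on "shehxuibsbzmj": → "bbehhijmssuxz" → "bzbxeuhshsimj" ✓)

avbtirin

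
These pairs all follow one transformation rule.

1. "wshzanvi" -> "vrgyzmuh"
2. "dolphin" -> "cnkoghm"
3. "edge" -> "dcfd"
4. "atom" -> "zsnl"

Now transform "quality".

ptzkhsx

The rule is to shift every letter 1 place backward in the alphabet (wrapping around).
For "quality" the result is "ptzkhsx".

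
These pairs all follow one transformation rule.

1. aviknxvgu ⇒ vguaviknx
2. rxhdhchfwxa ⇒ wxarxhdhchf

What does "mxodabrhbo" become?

Each output is the input with this applied: move the last 3 characters to the front (rotate right by 3).
So "mxodabrhbo" becomes "hbomxodabr".

hbomxodabr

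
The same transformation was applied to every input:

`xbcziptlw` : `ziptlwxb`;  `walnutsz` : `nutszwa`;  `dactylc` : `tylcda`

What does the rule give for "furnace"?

nacefu

The pattern: move the first 2 characters to the end (rotate left by 2), then delete the first character.
Working it through for "furnace": intermediate "rnacefu", final "nacefu".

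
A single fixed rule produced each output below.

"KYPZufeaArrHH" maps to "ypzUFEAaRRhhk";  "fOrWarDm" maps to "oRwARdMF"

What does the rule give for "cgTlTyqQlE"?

GtLtYQqLeC

In each case the input is transformed by: flip the case of every letter, then move the first character to the end.
"cgTlTyqQlE" → "CGtLtYQqLe" → "GtLtYQqLeC".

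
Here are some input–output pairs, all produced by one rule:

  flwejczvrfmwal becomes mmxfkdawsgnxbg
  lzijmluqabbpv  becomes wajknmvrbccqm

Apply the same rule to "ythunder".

Looking at the pairs, the operation is to swap the first and last characters, then shift every letter 1 place forward in the alphabet (wrapping around).
"ythunder" → "rthundey" → "suivoefz".

suivoefz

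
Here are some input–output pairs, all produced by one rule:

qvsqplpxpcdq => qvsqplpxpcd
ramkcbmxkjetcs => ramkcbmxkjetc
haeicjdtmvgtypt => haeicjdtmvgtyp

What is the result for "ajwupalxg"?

Rule — delete the last character.
So "ajwupalxg" becomes "ajwupalx".

ajwupalx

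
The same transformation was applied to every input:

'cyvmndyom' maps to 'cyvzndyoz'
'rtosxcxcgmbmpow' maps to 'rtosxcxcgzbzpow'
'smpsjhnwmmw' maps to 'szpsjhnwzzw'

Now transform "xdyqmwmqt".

Looking at the pairs, the operation is to replace every "m" with "z".
On "xdyqmwmqt" that produces "xdyqzwzqt".

xdyqzwzqt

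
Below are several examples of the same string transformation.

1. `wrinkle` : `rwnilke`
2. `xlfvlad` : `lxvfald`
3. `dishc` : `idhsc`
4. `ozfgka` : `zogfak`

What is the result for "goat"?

In each case the input is transformed by: swap each adjacent pair of characters (1↔2, 3↔4, ...).
So "goat" becomes "ogta".

ogta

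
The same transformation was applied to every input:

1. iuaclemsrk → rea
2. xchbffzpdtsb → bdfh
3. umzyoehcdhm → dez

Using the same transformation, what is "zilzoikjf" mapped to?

In each case the input is transformed by: keep one character in every 3, starting at position 3 (positions 3rd, 6th, 9th, ...), then reverse the string.
"zilzoikjf" → "lif" → "fil".

fil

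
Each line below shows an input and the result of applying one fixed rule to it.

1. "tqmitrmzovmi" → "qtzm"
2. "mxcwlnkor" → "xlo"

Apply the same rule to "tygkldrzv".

ylz

Rule — keep one character in every 3, starting at position 2 (positions 2nd, 5th, 8th, ...).
Doing the same to "tygkldrzv": "ylz".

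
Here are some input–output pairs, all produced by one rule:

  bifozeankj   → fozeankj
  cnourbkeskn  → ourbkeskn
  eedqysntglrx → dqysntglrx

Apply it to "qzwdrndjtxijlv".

What's happening: delete the first 2 characters.
For "qzwdrndjtxijlv" the result is "wdrndjtxijlv".

wdrndjtxijlv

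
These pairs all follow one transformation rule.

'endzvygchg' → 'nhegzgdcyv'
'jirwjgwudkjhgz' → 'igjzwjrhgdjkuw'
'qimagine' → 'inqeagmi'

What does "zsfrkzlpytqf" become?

sqzfryftzlkp

Rule — swap each adjacent pair of characters (1↔2, 3↔4, ...), then take characters alternately from the front and the back (1st, last, 2nd, 2nd-last, ...).
Applying both steps to "zsfrkzlpytqf": "szrfzkpltyfq", then "sqzfryftzlkp".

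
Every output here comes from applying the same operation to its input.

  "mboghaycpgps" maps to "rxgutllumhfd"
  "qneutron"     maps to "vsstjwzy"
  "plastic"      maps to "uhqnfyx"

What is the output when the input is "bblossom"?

grgtqxtx

Rule — shift every letter 5 places forward in the alphabet (wrapping around), then take characters alternately from the front and the back (1st, last, 2nd, 2nd-last, ...).
"bblossom" → "ggqtxxtr" → "grgtqxtx".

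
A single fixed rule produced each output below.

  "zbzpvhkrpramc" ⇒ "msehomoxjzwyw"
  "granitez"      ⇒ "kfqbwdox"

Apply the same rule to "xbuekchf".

Looking at the pairs, the operation is to move the first 3 characters to the end (rotate left by 3), then shift every letter 3 places backward in the alphabet (wrapping around).
Working it through for "xbuekchf": intermediate "ekchfxbu", final "bhzecuyr".

bhzecuyr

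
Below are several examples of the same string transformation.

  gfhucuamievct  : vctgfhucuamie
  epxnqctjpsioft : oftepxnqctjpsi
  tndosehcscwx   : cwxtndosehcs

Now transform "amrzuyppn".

ppnamrzuy

The transformation: move the last 3 characters to the front (rotate right by 3).
Applying that to "amrzuyppn" gives "ppnamrzuy".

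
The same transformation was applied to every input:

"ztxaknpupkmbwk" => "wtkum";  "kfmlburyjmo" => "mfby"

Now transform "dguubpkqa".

The rule is to move the last 2 characters to the front (rotate right by 2), then keep one character in every 3, starting at position 1 (positions 1st, 4th, 7th, ...).
Starting from "dguubpkqa": after the first operation, "qadguubpk"; after the second, "qgb".
(Check on "ztxaknpupkmbwk": → "wkztxaknpupkmb" → "wtkum" ✓)

qgb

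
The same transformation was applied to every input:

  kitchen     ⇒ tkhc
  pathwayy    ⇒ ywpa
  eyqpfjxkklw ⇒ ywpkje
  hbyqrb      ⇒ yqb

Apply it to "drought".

urhd

The transformation: sort the characters into reverse alphabetical order, then keep every other character starting from the first (positions 1st, 3rd, 5th, ...).
"drought" → "utrohgd" → "urhd".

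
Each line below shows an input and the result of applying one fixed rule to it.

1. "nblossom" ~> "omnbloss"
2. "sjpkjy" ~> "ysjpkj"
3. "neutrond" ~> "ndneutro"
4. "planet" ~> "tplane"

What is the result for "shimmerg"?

The rule is to swap the front and back halves of the string, then move the first 2 characters to the end (rotate left by 2).
For "shimmerg", step one produces "mergshim"; step two turns that into "rgshimme".

rgshimme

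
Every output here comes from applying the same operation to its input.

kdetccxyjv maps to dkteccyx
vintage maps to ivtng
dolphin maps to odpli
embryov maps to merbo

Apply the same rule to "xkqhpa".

kxhq

The rule is to swap each adjacent pair of characters (1↔2, 3↔4, ...), then delete the last 2 characters.
On "xkqhpa" that produces "kxhq".
(Check on "embryov": → "merboyv" → "merbo" ✓)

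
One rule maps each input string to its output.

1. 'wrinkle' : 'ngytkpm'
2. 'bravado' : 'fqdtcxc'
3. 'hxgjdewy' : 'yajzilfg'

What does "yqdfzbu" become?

dwasfhb

Looking at the pairs, the operation is to shift every letter 2 places forward in the alphabet (wrapping around), then move the last 2 characters to the front (rotate right by 2).
Applying both steps to "yqdfzbu": "asfhbdw", then "dwasfhb".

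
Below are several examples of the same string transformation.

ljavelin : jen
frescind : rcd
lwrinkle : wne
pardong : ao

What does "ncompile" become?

The pattern: keep one character in every 3, starting at position 2 (positions 2nd, 5th, 8th, ...).
Doing the same to "ncompile": "cpe".

cpe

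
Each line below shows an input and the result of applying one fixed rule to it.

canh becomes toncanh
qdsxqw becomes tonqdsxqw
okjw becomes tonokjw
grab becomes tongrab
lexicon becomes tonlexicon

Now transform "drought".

Looking at the pairs, the operation is to prepend "ton".
Applying that to "drought" gives "tondrought".

tondrought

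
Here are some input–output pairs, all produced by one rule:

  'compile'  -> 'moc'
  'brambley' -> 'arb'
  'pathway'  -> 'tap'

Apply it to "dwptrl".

In each case the input is transformed by: reverse the string, then keep only the last 3 characters.
Starting from "dwptrl": after the first operation, "lrtpwd"; after the second, "pwd".

pwd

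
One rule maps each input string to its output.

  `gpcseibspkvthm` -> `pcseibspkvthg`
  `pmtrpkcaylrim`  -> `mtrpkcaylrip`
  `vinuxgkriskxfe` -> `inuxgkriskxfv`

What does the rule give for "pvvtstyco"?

vvtstycp

In each case the input is transformed by: delete the last character, then move the first character to the end.
Working it through for "pvvtstyco": intermediate "pvvtstyc", final "vvtstycp".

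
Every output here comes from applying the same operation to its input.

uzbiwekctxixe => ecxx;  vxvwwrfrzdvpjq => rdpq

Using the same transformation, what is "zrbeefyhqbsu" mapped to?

What's happening: keep every other character starting from the second (positions 2nd, 4th, 6th, ...), then keep only the last 4 characters.
For "zrbeefyhqbsu", step one produces "refhbu"; step two turns that into "fhbu".

fhbu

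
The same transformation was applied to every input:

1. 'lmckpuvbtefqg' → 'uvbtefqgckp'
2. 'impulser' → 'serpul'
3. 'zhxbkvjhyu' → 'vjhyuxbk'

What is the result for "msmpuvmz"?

In each case the input is transformed by: delete the first 2 characters, then move the first 3 characters to the end (rotate left by 3).
Doing the same to "msmpuvmz": "vmzmpu".

vmzmpu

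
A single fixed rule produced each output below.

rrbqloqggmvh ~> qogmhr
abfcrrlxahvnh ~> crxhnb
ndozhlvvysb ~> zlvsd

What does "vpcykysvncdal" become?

yyvcap

The transformation: keep every other character starting from the second (positions 2nd, 4th, 6th, ...), then move the first character to the end.
Applying both steps to "vpcykysvncdal": "pyyvca", then "yyvcap".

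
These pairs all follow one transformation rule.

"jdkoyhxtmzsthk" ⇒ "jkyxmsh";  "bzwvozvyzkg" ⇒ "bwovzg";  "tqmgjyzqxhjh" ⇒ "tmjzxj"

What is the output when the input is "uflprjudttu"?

What's happening: keep every other character starting from the first (positions 1st, 3rd, 5th, ...).
On "uflprjudttu" that produces "ulrutu".

ulrutu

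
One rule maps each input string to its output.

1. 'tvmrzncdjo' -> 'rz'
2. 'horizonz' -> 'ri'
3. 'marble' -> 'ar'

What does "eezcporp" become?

zc

Each output is the input with this applied: swap the front and back halves of the string, then keep only the last 2 characters.
For "eezcporp" the result is "zc".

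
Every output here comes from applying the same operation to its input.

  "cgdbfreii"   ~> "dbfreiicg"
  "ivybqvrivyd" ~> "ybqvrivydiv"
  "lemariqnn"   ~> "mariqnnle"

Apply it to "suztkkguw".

ztkkguwsu

The transformation: move the first 2 characters to the end (rotate left by 2).
On "suztkkguw" that produces "ztkkguwsu".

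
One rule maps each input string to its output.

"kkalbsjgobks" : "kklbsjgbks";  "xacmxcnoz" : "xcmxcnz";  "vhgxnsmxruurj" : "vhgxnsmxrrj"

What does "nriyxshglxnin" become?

The transformation: remove every vowel.
On "nriyxshglxnin" that produces "nryxshglxnn".

nryxshglxnn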